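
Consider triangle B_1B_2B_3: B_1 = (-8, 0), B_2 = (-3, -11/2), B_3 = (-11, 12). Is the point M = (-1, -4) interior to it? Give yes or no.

no

Barycentric coordinates of M: (-94/87, 48/29, 37/87).
The three coordinates are negative, positive, positive; a point is interior exactly when all three are positive.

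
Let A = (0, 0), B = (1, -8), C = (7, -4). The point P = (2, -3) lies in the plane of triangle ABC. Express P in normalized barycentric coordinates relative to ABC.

(1/2, 1/4, 1/4)

Signed area of the reference triangle: [ABC] = ½·(0·(-8−(-4)) + 1·(-4−0) + 7·(0−(-8))) = ½·(0 − 4 + 56) = 26.
[PBC] = ½·(2·(-8−(-4)) + 1·(-4−(-3)) + 7·(-3−(-8))) = ½·(-8 − 1 + 35) = 13, so the A-coordinate is 13/26 = 1/2.
[APC] = ½·(0·(-3−(-4)) + 2·(-4−0) + 7·(0−(-3))) = ½·(0 − 8 + 21) = 13/2, so the B-coordinate is 1/4.
[ABP] = ½·(0·(-8−(-3)) + 1·(-3−0) + 2·(0−(-8))) = ½·(0 − 3 + 16) = 13/2, so the C-coordinate is 1/4.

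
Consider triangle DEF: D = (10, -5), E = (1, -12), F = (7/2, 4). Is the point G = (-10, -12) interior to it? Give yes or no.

no

Barycentric coordinates of G: (-32/23, 41/23, 14/23).
The three coordinates are negative, positive, positive; a point is interior exactly when all three are positive.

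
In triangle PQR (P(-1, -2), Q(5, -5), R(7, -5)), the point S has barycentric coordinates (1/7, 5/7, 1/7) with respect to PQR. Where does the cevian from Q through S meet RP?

Line QS meets RP where the Q-coordinate vanishes; zeroing S's Q-weight and renormalizing leaves R, P-weights 1/7 : 1/7 → (1/2, 1/2).
So T = (1/2)·R + (1/2)·P = (3, -7/2).

(3, -7/2)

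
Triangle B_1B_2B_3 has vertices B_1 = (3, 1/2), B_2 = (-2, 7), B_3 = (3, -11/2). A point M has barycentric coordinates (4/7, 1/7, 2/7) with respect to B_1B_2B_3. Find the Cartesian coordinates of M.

M = (4/7)·B_1 + (1/7)·B_2 + (2/7)·B_3.
x-coordinate: (4/7)·3 + (1/7)·(-2) + (2/7)·3 = 16/7.
y-coordinate: (4/7)·(1/2) + (1/7)·7 + (2/7)·(-11/2) = -2/7.

(16/7, -2/7)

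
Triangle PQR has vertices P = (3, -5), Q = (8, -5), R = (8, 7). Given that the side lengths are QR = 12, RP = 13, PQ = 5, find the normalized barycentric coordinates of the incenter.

(2/5, 13/30, 1/6)

The incenter has barycentric coordinates proportional to the opposite side lengths: (12 : 13 : 5).
Normalizing by 12+13+5 = 30 gives (2/5, 13/30, 1/6).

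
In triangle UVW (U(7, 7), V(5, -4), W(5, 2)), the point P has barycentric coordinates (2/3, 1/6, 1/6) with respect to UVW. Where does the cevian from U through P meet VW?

(5, -1)

Line UP meets VW where the U-coordinate vanishes; zeroing P's U-weight and renormalizing leaves V, W-weights 1/6 : 1/6 → (1/2, 1/2).
So Q = (1/2)·V + (1/2)·W = (5, -1).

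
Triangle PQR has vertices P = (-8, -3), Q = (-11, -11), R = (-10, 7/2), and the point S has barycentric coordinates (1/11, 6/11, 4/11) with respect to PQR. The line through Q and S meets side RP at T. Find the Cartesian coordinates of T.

Line QS meets RP where the Q-coordinate vanishes; zeroing S's Q-weight and renormalizing leaves R, P-weights 4/11 : 1/11 → (4/5, 1/5).
So T = (4/5)·R + (1/5)·P = (-48/5, 11/5).

(-48/5, 11/5)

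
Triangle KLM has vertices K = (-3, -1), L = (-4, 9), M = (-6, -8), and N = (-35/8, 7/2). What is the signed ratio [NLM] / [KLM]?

[KLM] = ½·((-3)·(9−(-8)) + (-4)·(-8−(-1)) + (-6)·(-1−9)) = ½·(-51 + 28 + 60) = 37/2.
[NLM] = ½·((-35/8)·(9−(-8)) + (-4)·(-8−(7/2)) + (-6)·(7/2−9)) = ½·(-595/8 + 46 + 33) = 37/16, so the ratio is (37/16)/(37/2) = 1/8.

1/8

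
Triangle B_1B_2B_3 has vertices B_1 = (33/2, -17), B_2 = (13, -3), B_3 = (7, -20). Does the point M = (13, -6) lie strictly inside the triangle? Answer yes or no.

Barycentric coordinates of M: (36/287, 230/287, 3/41).
The three coordinates are positive, positive, positive; a point is interior exactly when all three are positive.

yes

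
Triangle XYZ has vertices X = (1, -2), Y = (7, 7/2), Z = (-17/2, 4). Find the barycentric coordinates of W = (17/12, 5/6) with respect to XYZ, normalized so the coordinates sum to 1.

Signed area of the reference triangle: [XYZ] = ½·(1·(7/2−4) + 7·(4−(-2)) + (-17/2)·(-2−(7/2))) = ½·(-1/2 + 42 + 187/4) = 353/8.
[WYZ] = ½·((17/12)·(7/2−4) + 7·(4−(5/6)) + (-17/2)·(5/6−(7/2))) = ½·(-17/24 + 133/6 + 68/3) = 353/16, so the X-coordinate is (353/16)/(353/8) = 1/2.
[XWZ] = ½·(1·(5/6−4) + (17/12)·(4−(-2)) + (-17/2)·(-2−(5/6))) = ½·(-19/6 + 17/2 + 289/12) = 353/24, so the Y-coordinate is 1/3.
[XYW] = ½·(1·(7/2−(5/6)) + 7·(5/6−(-2)) + (17/12)·(-2−(7/2))) = ½·(8/3 + 119/6 − 187/24) = 353/48, so the Z-coordinate is 1/6.

(1/2, 1/3, 1/6)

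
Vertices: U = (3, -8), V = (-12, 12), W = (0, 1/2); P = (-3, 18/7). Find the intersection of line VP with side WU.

(3/5, -6/5)

Barycentric coordinates of P with respect to UVW: (1/7, 2/7, 4/7).
On side WU the V-coordinate is zero; dropping P's V-weight 2/7 and renormalizing the remaining 4/7 : 1/7 gives weights 4/5, 1/5 on W, U.
Q = (4/5)·(0, 1/2) + (1/5)·(3, -8) = (3/5, -6/5).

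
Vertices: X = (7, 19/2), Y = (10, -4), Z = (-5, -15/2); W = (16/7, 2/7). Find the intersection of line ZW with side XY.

(31/4, 49/8)

Barycentric coordinates of W with respect to XYZ: (3/7, 1/7, 3/7).
On side XY the Z-coordinate is zero; dropping W's Z-weight 3/7 and renormalizing the remaining 3/7 : 1/7 gives weights 3/4, 1/4 on X, Y.
V = (3/4)·(7, 19/2) + (1/4)·(10, -4) = (31/4, 49/8).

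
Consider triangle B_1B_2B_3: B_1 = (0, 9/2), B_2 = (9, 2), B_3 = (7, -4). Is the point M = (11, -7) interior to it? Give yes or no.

Barycentric coordinates of M: (-30/59, 13/59, 76/59).
The three coordinates are negative, positive, positive; a point is interior exactly when all three are positive.

no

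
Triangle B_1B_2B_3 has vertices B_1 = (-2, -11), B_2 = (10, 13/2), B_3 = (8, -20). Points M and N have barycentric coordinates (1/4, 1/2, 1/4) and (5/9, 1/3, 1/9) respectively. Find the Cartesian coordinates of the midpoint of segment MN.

(173/36, -16/3)

Barycentric coordinates of the midpoint are the average: (29/72, 5/12, 13/72).
Converting: (29/72)·B_1 + (5/12)·B_2 + (13/72)·B_3 = (173/36, -16/3).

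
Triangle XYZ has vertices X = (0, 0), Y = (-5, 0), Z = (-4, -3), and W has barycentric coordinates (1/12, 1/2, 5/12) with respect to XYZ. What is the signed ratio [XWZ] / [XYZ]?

1/2

The signed ratio [XWZ]/[XYZ] equals the barycentric coordinate of W at vertex Y, which is 1/2.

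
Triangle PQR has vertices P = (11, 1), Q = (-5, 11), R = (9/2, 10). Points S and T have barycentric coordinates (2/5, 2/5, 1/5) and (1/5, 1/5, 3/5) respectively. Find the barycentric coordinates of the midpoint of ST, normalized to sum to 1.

(3/10, 3/10, 2/5)

Since both coordinate triples sum to 1, the midpoint's barycentrics are the componentwise average.
(2/5+1/5)/2 = 3/10; similarly 3/10 and 2/5.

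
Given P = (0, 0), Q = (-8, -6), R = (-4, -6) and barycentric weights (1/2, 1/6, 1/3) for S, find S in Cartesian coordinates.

(-8/3, -3)

S = (1/2)·P + (1/6)·Q + (1/3)·R.
x-coordinate: (1/2)·0 + (1/6)·(-8) + (1/3)·(-4) = -8/3.
y-coordinate: (1/2)·0 + (1/6)·(-6) + (1/3)·(-6) = -3.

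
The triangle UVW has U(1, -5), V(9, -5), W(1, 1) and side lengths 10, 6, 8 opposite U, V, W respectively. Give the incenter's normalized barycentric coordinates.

The incenter has barycentric coordinates proportional to the opposite side lengths: (10 : 6 : 8).
Normalizing by 10+6+8 = 24 gives (5/12, 1/4, 1/3).

(5/12, 1/4, 1/3)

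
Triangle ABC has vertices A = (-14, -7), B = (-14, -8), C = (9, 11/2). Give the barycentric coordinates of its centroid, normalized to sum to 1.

The centroid is the average of the vertices, so each weight is 1/3.

(1/3, 1/3, 1/3)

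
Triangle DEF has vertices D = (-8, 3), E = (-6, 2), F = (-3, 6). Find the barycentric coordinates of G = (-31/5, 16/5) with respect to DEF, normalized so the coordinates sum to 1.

Signed area of the reference triangle: [DEF] = ½·((-8)·(2−6) + (-6)·(6−3) + (-3)·(3−2)) = ½·(32 − 18 − 3) = 11/2.
[GEF] = ½·((-31/5)·(2−6) + (-6)·(6−(16/5)) + (-3)·(16/5−2)) = ½·(124/5 − 84/5 − 18/5) = 11/5, so the D-coordinate is (11/5)/(11/2) = 2/5.
[DGF] = ½·((-8)·(16/5−6) + (-31/5)·(6−3) + (-3)·(3−(16/5))) = ½·(112/5 − 93/5 + 3/5) = 11/5, so the E-coordinate is 2/5.
[DEG] = ½·((-8)·(2−(16/5)) + (-6)·(16/5−3) + (-31/5)·(3−2)) = ½·(48/5 − 6/5 − 31/5) = 11/10, so the F-coordinate is 1/5.

(2/5, 2/5, 1/5)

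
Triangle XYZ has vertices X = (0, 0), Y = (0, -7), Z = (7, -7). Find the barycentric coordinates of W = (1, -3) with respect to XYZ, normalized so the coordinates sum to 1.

(4/7, 2/7, 1/7)

Signed area of the reference triangle: [XYZ] = ½·(0·(-7−(-7)) + 0·(-7−0) + 7·(0−(-7))) = ½·(0 + 0 + 49) = 49/2.
[WYZ] = ½·(1·(-7−(-7)) + 0·(-7−(-3)) + 7·(-3−(-7))) = ½·(0 + 0 + 28) = 14, so the X-coordinate is 14/(49/2) = 4/7.
[XWZ] = ½·(0·(-3−(-7)) + 1·(-7−0) + 7·(0−(-3))) = ½·(0 − 7 + 21) = 7, so the Y-coordinate is 2/7.
[XYW] = ½·(0·(-7−(-3)) + 0·(-3−0) + 1·(0−(-7))) = ½·(0 + 0 + 7) = 7/2, so the Z-coordinate is 1/7.
Check: 4/7 + 2/7 + 1/7 = 1.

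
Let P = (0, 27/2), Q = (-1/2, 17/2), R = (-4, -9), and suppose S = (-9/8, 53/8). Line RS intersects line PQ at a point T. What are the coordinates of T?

Barycentric coordinates of S with respect to PQR: (1/2, 1/4, 1/4).
On side PQ the R-coordinate is zero; dropping S's R-weight 1/4 and renormalizing the remaining 1/2 : 1/4 gives weights 2/3, 1/3 on P, Q.
T = (2/3)·(0, 27/2) + (1/3)·(-1/2, 17/2) = (-1/6, 71/6).

(-1/6, 71/6)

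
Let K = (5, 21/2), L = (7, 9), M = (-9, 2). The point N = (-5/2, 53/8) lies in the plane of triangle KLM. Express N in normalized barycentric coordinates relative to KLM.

(3/4, -1/4, 1/2)

Signed area of the reference triangle: [KLM] = ½·(5·(9−2) + 7·(2−(21/2)) + (-9)·(21/2−9)) = ½·(35 − 119/2 − 27/2) = -19.
[NLM] = ½·((-5/2)·(9−2) + 7·(2−(53/8)) + (-9)·(53/8−9)) = ½·(-35/2 − 259/8 + 171/8) = -57/4, so the K-coordinate is (-57/4)/(-19) = 3/4.
[KNM] = ½·(5·(53/8−2) + (-5/2)·(2−(21/2)) + (-9)·(21/2−(53/8))) = ½·(185/8 + 85/4 − 279/8) = 19/4, so the L-coordinate is -1/4.
[KLN] = ½·(5·(9−(53/8)) + 7·(53/8−(21/2)) + (-5/2)·(21/2−9)) = ½·(95/8 − 217/8 − 15/4) = -19/2, so the M-coordinate is 1/2.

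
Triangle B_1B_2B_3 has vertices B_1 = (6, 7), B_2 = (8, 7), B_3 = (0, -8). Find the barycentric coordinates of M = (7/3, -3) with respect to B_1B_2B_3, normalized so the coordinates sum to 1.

Signed area of the reference triangle: [B_1B_2B_3] = ½·(6·(7−(-8)) + 8·(-8−7) + 0·(7−7)) = ½·(90 − 120 + 0) = -15.
[MB_2B_3] = ½·((7/3)·(7−(-8)) + 8·(-8−(-3)) + 0·(-3−7)) = ½·(35 − 40 + 0) = -5/2, so the B_1-coordinate is (-5/2)/(-15) = 1/6.
[B_1MB_3] = ½·(6·(-3−(-8)) + (7/3)·(-8−7) + 0·(7−(-3))) = ½·(30 − 35 + 0) = -5/2, so the B_2-coordinate is 1/6.
[B_1B_2M] = ½·(6·(7−(-3)) + 8·(-3−7) + (7/3)·(7−7)) = ½·(60 − 80 + 0) = -10, so the B_3-coordinate is 2/3.

(1/6, 1/6, 2/3)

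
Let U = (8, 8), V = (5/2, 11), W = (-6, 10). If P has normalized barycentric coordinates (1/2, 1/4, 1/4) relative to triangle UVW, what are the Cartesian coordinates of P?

P = (1/2)·U + (1/4)·V + (1/4)·W.
x-coordinate: (1/2)·8 + (1/4)·(5/2) + (1/4)·(-6) = 25/8.
y-coordinate: (1/2)·8 + (1/4)·11 + (1/4)·10 = 37/4.

(25/8, 37/4)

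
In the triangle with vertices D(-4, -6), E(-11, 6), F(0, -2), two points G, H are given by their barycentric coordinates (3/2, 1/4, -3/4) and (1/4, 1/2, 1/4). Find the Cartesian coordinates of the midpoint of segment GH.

Barycentric coordinates of the midpoint are the average: (7/8, 3/8, -1/4).
Converting: (7/8)·D + (3/8)·E + (-1/4)·F = (-61/8, -5/2).

(-61/8, -5/2)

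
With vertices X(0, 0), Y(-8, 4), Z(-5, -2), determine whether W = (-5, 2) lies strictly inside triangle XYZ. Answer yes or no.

Barycentric coordinates of W: (1/3, 5/9, 1/9).
The three coordinates are positive, positive, positive; a point is interior exactly when all three are positive.

yes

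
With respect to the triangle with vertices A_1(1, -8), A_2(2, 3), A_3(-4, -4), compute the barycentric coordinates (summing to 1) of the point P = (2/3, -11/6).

(1/3, 1/2, 1/6)

Signed area of the reference triangle: [A_1A_2A_3] = ½·(1·(3−(-4)) + 2·(-4−(-8)) + (-4)·(-8−3)) = ½·(7 + 8 + 44) = 59/2.
[PA_2A_3] = ½·((2/3)·(3−(-4)) + 2·(-4−(-11/6)) + (-4)·(-11/6−3)) = ½·(14/3 − 13/3 + 58/3) = 59/6, so the A_1-coordinate is (59/6)/(59/2) = 1/3.
[A_1PA_3] = ½·(1·(-11/6−(-4)) + (2/3)·(-4−(-8)) + (-4)·(-8−(-11/6))) = ½·(13/6 + 8/3 + 74/3) = 59/4, so the A_2-coordinate is 1/2.
[A_1A_2P] = ½·(1·(3−(-11/6)) + 2·(-11/6−(-8)) + (2/3)·(-8−3)) = ½·(29/6 + 37/3 − 22/3) = 59/12, so the A_3-coordinate is 1/6.
Check: 1/3 + 1/2 + 1/6 = 1.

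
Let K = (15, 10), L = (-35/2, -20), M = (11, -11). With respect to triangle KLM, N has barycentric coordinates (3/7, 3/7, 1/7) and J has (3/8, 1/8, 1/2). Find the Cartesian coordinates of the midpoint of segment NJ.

(151/32, -283/56)

Barycentric coordinates of the midpoint are the average: (45/112, 31/112, 9/28).
Converting: (45/112)·K + (31/112)·L + (9/28)·M = (151/32, -283/56).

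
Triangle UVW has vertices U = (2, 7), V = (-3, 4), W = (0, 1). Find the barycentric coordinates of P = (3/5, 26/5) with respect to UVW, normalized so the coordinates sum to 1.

(3/5, 1/5, 1/5)

Signed area of the reference triangle: [UVW] = ½·(2·(4−1) + (-3)·(1−7) + 0·(7−4)) = ½·(6 + 18 + 0) = 12.
[PVW] = ½·((3/5)·(4−1) + (-3)·(1−(26/5)) + 0·(26/5−4)) = ½·(9/5 + 63/5 + 0) = 36/5, so the U-coordinate is (36/5)/12 = 3/5.
[UPW] = ½·(2·(26/5−1) + (3/5)·(1−7) + 0·(7−(26/5))) = ½·(42/5 − 18/5 + 0) = 12/5, so the V-coordinate is 1/5.
[UVP] = ½·(2·(4−(26/5)) + (-3)·(26/5−7) + (3/5)·(7−4)) = ½·(-12/5 + 27/5 + 9/5) = 12/5, so the W-coordinate is 1/5.
Check: 3/5 + 1/5 + 1/5 = 1.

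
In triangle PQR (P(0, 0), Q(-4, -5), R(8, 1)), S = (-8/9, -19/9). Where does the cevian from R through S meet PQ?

(-2, -5/2)

Barycentric coordinates of S with respect to PQR: (4/9, 4/9, 1/9).
On side PQ the R-coordinate is zero; dropping S's R-weight 1/9 and renormalizing the remaining 4/9 : 4/9 gives weights 1/2, 1/2 on P, Q.
T = (1/2)·(0, 0) + (1/2)·(-4, -5) = (-2, -5/2).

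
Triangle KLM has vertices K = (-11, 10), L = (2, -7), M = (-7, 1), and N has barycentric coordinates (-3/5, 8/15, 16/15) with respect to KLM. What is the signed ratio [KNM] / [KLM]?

8/15

The signed ratio [KNM]/[KLM] equals the barycentric coordinate of N at vertex L, which is 8/15.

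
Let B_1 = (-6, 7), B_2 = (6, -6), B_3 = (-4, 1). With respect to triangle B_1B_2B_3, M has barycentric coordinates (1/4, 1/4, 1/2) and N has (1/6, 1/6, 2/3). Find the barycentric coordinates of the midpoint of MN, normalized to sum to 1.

(5/24, 5/24, 7/12)

Since both coordinate triples sum to 1, the midpoint's barycentrics are the componentwise average.
(1/4+1/6)/2 = 5/24; similarly 5/24 and 7/12.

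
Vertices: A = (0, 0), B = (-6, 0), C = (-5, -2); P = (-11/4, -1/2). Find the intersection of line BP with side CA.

(-5/3, -2/3)

Barycentric coordinates of P with respect to ABC: (1/2, 1/4, 1/4).
On side CA the B-coordinate is zero; dropping P's B-weight 1/4 and renormalizing the remaining 1/4 : 1/2 gives weights 1/3, 2/3 on C, A.
Q = (1/3)·(-5, -2) + (2/3)·(0, 0) = (-5/3, -2/3).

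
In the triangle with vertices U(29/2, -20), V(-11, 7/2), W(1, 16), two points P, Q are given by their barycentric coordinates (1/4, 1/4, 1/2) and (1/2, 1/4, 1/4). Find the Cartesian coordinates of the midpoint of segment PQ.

Barycentric coordinates of the midpoint are the average: (3/8, 1/4, 3/8).
Converting: (3/8)·U + (1/4)·V + (3/8)·W = (49/16, -5/8).

(49/16, -5/8)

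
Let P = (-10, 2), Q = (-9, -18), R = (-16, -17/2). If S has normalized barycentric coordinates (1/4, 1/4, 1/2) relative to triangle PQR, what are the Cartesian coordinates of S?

S = (1/4)·P + (1/4)·Q + (1/2)·R.
x-coordinate: (1/4)·(-10) + (1/4)·(-9) + (1/2)·(-16) = -51/4.
y-coordinate: (1/4)·2 + (1/4)·(-18) + (1/2)·(-17/2) = -33/4.

(-51/4, -33/4)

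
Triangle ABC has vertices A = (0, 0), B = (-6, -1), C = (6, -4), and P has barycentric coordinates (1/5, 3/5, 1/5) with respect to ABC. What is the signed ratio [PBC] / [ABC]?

The signed ratio [PBC]/[ABC] equals the barycentric coordinate of P at vertex A, which is 1/5.

1/5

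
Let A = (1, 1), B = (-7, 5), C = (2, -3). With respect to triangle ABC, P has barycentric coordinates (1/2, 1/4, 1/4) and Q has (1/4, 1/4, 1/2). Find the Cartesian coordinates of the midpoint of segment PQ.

(-5/8, 1/2)

Barycentric coordinates of the midpoint are the average: (3/8, 1/4, 3/8).
Converting: (3/8)·A + (1/4)·B + (3/8)·C = (-5/8, 1/2).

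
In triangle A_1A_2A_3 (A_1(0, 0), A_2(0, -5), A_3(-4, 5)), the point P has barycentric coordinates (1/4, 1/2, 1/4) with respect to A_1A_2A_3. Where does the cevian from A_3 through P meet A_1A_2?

Line A_3P meets A_1A_2 where the A_3-coordinate vanishes; zeroing P's A_3-weight and renormalizing leaves A_1, A_2-weights 1/4 : 1/2 → (1/3, 2/3).
So Q = (1/3)·A_1 + (2/3)·A_2 = (0, -10/3).

(0, -10/3)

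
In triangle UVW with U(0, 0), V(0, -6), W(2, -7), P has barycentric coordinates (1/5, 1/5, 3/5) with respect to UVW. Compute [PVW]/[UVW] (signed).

The signed ratio [PVW]/[UVW] equals the barycentric coordinate of P at vertex U, which is 1/5.

1/5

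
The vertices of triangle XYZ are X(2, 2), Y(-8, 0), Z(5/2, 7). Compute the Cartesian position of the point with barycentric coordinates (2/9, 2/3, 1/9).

(-83/18, 11/9)

W = (2/9)·X + (2/3)·Y + (1/9)·Z.
x-coordinate: (2/9)·2 + (2/3)·(-8) + (1/9)·(5/2) = -83/18.
y-coordinate: (2/9)·2 + (2/3)·0 + (1/9)·7 = 11/9.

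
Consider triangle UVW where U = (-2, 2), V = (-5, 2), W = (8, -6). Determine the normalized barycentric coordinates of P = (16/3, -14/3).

Signed area of the reference triangle: [UVW] = ½·((-2)·(2−(-6)) + (-5)·(-6−2) + 8·(2−2)) = ½·(-16 + 40 + 0) = 12.
[PVW] = ½·((16/3)·(2−(-6)) + (-5)·(-6−(-14/3)) + 8·(-14/3−2)) = ½·(128/3 + 20/3 − 160/3) = -2, so the U-coordinate is (-2)/12 = -1/6.
[UPW] = ½·((-2)·(-14/3−(-6)) + (16/3)·(-6−2) + 8·(2−(-14/3))) = ½·(-8/3 − 128/3 + 160/3) = 4, so the V-coordinate is 1/3.
[UVP] = ½·((-2)·(2−(-14/3)) + (-5)·(-14/3−2) + (16/3)·(2−2)) = ½·(-40/3 + 100/3 + 0) = 10, so the W-coordinate is 5/6.

(-1/6, 1/3, 5/6)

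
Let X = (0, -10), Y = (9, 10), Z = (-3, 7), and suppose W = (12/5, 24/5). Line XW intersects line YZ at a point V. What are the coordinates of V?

Barycentric coordinates of W with respect to XYZ: (1/5, 2/5, 2/5).
On side YZ the X-coordinate is zero; dropping W's X-weight 1/5 and renormalizing the remaining 2/5 : 2/5 gives weights 1/2, 1/2 on Y, Z.
V = (1/2)·(9, 10) + (1/2)·(-3, 7) = (3, 17/2).

(3, 17/2)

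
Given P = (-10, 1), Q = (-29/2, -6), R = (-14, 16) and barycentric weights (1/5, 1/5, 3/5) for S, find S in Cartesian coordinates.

(-133/10, 43/5)

S = (1/5)·P + (1/5)·Q + (3/5)·R.
x-coordinate: (1/5)·(-10) + (1/5)·(-29/2) + (3/5)·(-14) = -133/10.
y-coordinate: (1/5)·1 + (1/5)·(-6) + (3/5)·16 = 43/5.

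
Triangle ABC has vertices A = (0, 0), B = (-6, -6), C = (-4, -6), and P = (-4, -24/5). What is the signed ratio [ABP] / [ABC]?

2/5

[ABC] = ½·(0·(-6−(-6)) + (-6)·(-6−0) + (-4)·(0−(-6))) = ½·(0 + 36 − 24) = 6.
[ABP] = ½·(0·(-6−(-24/5)) + (-6)·(-24/5−0) + (-4)·(0−(-6))) = ½·(0 + 144/5 − 24) = 12/5, so the ratio is (12/5)/6 = 2/5.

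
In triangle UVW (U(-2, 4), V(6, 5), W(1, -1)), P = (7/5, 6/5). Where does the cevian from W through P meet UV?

(2, 9/2)

Barycentric coordinates of P with respect to UVW: (1/5, 1/5, 3/5).
On side UV the W-coordinate is zero; dropping P's W-weight 3/5 and renormalizing the remaining 1/5 : 1/5 gives weights 1/2, 1/2 on U, V.
Q = (1/2)·(-2, 4) + (1/2)·(6, 5) = (2, 9/2).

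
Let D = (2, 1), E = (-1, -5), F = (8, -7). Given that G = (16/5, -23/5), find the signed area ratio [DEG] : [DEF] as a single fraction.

2/5

[DEF] = ½·(2·(-5−(-7)) + (-1)·(-7−1) + 8·(1−(-5))) = ½·(4 + 8 + 48) = 30.
[DEG] = ½·(2·(-5−(-23/5)) + (-1)·(-23/5−1) + (16/5)·(1−(-5))) = ½·(-4/5 + 28/5 + 96/5) = 12, so the ratio is 12/30 = 2/5.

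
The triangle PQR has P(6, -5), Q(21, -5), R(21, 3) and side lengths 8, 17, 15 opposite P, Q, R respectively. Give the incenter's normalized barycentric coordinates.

(1/5, 17/40, 3/8)

The incenter has barycentric coordinates proportional to the opposite side lengths: (8 : 17 : 15).
Normalizing by 8+17+15 = 40 gives (1/5, 17/40, 3/8).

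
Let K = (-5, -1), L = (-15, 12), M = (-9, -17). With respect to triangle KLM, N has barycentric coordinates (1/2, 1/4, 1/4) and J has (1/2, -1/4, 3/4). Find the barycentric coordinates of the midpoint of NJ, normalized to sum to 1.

Since both coordinate triples sum to 1, the midpoint's barycentrics are the componentwise average.
(1/2+1/2)/2 = 1/2; similarly 0 and 1/2.

(1/2, 0, 1/2)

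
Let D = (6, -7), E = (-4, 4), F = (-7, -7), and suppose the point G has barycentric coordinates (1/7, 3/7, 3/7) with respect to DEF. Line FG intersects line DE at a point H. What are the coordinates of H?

(-3/2, 5/4)

Line FG meets DE where the F-coordinate vanishes; zeroing G's F-weight and renormalizing leaves D, E-weights 1/7 : 3/7 → (1/4, 3/4).
So H = (1/4)·D + (3/4)·E = (-3/2, 5/4).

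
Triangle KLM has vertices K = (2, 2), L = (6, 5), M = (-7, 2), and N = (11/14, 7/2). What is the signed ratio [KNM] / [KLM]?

[KLM] = ½·(2·(5−2) + 6·(2−2) + (-7)·(2−5)) = ½·(6 + 0 + 21) = 27/2.
[KNM] = ½·(2·(7/2−2) + (11/14)·(2−2) + (-7)·(2−(7/2))) = ½·(3 + 0 + 21/2) = 27/4, so the ratio is (27/4)/(27/2) = 1/2.

1/2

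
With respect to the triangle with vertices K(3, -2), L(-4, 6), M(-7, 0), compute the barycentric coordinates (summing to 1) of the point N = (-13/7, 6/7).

Signed area of the reference triangle: [KLM] = ½·(3·(6−0) + (-4)·(0−(-2)) + (-7)·(-2−6)) = ½·(18 − 8 + 56) = 33.
[NLM] = ½·((-13/7)·(6−0) + (-4)·(0−(6/7)) + (-7)·(6/7−6)) = ½·(-78/7 + 24/7 + 36) = 99/7, so the K-coordinate is (99/7)/33 = 3/7.
[KNM] = ½·(3·(6/7−0) + (-13/7)·(0−(-2)) + (-7)·(-2−(6/7))) = ½·(18/7 − 26/7 + 20) = 66/7, so the L-coordinate is 2/7.
[KLN] = ½·(3·(6−(6/7)) + (-4)·(6/7−(-2)) + (-13/7)·(-2−6)) = ½·(108/7 − 80/7 + 104/7) = 66/7, so the M-coordinate is 2/7.
Check: 3/7 + 2/7 + 2/7 = 1.

(3/7, 2/7, 2/7)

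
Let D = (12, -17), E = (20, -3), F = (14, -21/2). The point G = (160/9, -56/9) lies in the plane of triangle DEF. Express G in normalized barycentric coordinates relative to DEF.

(1/9, 2/3, 2/9)

Signed area of the reference triangle: [DEF] = ½·(12·(-3−(-21/2)) + 20·(-21/2−(-17)) + 14·(-17−(-3))) = ½·(90 + 130 − 196) = 12.
[GEF] = ½·((160/9)·(-3−(-21/2)) + 20·(-21/2−(-56/9)) + 14·(-56/9−(-3))) = ½·(400/3 − 770/9 − 406/9) = 4/3, so the D-coordinate is (4/3)/12 = 1/9.
[DGF] = ½·(12·(-56/9−(-21/2)) + (160/9)·(-21/2−(-17)) + 14·(-17−(-56/9))) = ½·(154/3 + 1040/9 − 1358/9) = 8, so the E-coordinate is 2/3.
[DEG] = ½·(12·(-3−(-56/9)) + 20·(-56/9−(-17)) + (160/9)·(-17−(-3))) = ½·(116/3 + 1940/9 − 2240/9) = 8/3, so the F-coordinate is 2/9.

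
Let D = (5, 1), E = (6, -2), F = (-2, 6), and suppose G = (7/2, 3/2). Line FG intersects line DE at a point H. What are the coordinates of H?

Barycentric coordinates of G with respect to DEF: (1/2, 1/4, 1/4).
On side DE the F-coordinate is zero; dropping G's F-weight 1/4 and renormalizing the remaining 1/2 : 1/4 gives weights 2/3, 1/3 on D, E.
H = (2/3)·(5, 1) + (1/3)·(6, -2) = (16/3, 0).

(16/3, 0)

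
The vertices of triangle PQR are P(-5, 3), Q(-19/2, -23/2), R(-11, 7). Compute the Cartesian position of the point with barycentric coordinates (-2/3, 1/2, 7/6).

S = (-2/3)·P + (1/2)·Q + (7/6)·R.
x-coordinate: (-2/3)·(-5) + (1/2)·(-19/2) + (7/6)·(-11) = -57/4.
y-coordinate: (-2/3)·3 + (1/2)·(-23/2) + (7/6)·7 = 5/12.

(-57/4, 5/12)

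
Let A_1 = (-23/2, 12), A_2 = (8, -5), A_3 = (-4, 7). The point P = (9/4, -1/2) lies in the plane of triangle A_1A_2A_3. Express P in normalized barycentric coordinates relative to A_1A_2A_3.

(1/2, 5/6, -1/3)

Signed area of the reference triangle: [A_1A_2A_3] = ½·((-23/2)·(-5−7) + 8·(7−12) + (-4)·(12−(-5))) = ½·(138 − 40 − 68) = 15.
[PA_2A_3] = ½·((9/4)·(-5−7) + 8·(7−(-1/2)) + (-4)·(-1/2−(-5))) = ½·(-27 + 60 − 18) = 15/2, so the A_1-coordinate is (15/2)/15 = 1/2.
[A_1PA_3] = ½·((-23/2)·(-1/2−7) + (9/4)·(7−12) + (-4)·(12−(-1/2))) = ½·(345/4 − 45/4 − 50) = 25/2, so the A_2-coordinate is 5/6.
[A_1A_2P] = ½·((-23/2)·(-5−(-1/2)) + 8·(-1/2−12) + (9/4)·(12−(-5))) = ½·(207/4 − 100 + 153/4) = -5, so the A_3-coordinate is -1/3.
Check: 1/2 + 5/6 − 1/3 = 1.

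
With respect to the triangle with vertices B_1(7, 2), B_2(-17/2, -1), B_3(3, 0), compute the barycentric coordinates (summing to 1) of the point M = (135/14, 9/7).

Signed area of the reference triangle: [B_1B_2B_3] = ½·(7·(-1−0) + (-17/2)·(0−2) + 3·(2−(-1))) = ½·(-7 + 17 + 9) = 19/2.
[MB_2B_3] = ½·((135/14)·(-1−0) + (-17/2)·(0−(9/7)) + 3·(9/7−(-1))) = ½·(-135/14 + 153/14 + 48/7) = 57/14, so the B_1-coordinate is (57/14)/(19/2) = 3/7.
[B_1MB_3] = ½·(7·(9/7−0) + (135/14)·(0−2) + 3·(2−(9/7))) = ½·(9 − 135/7 + 15/7) = -57/14, so the B_2-coordinate is -3/7.
[B_1B_2M] = ½·(7·(-1−(9/7)) + (-17/2)·(9/7−2) + (135/14)·(2−(-1))) = ½·(-16 + 85/14 + 405/14) = 19/2, so the B_3-coordinate is 1.
Check: 3/7 − 3/7 + 1 = 1.

(3/7, -3/7, 1)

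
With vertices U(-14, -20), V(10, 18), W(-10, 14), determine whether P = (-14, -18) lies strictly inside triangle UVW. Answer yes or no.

no

Barycentric coordinates of P: (78/83, -1/83, 6/83).
The three coordinates are positive, negative, positive; a point is interior exactly when all three are positive.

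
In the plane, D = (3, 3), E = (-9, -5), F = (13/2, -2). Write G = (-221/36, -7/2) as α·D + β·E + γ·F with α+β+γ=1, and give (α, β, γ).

(1/6, 7/9, 1/18)

Signed area of the reference triangle: [DEF] = ½·(3·(-5−(-2)) + (-9)·(-2−3) + (13/2)·(3−(-5))) = ½·(-9 + 45 + 52) = 44.
[GEF] = ½·((-221/36)·(-5−(-2)) + (-9)·(-2−(-7/2)) + (13/2)·(-7/2−(-5))) = ½·(221/12 − 27/2 + 39/4) = 22/3, so the D-coordinate is (22/3)/44 = 1/6.
[DGF] = ½·(3·(-7/2−(-2)) + (-221/36)·(-2−3) + (13/2)·(3−(-7/2))) = ½·(-9/2 + 1105/36 + 169/4) = 308/9, so the E-coordinate is 7/9.
[DEG] = ½·(3·(-5−(-7/2)) + (-9)·(-7/2−3) + (-221/36)·(3−(-5))) = ½·(-9/2 + 117/2 − 442/9) = 22/9, so the F-coordinate is 1/18.
Check: 1/6 + 7/9 + 1/18 = 1.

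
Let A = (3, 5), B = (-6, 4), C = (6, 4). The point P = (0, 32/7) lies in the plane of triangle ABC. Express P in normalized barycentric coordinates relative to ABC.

Signed area of the reference triangle: [ABC] = ½·(3·(4−4) + (-6)·(4−5) + 6·(5−4)) = ½·(0 + 6 + 6) = 6.
[PBC] = ½·(0·(4−4) + (-6)·(4−(32/7)) + 6·(32/7−4)) = ½·(0 + 24/7 + 24/7) = 24/7, so the A-coordinate is (24/7)/6 = 4/7.
[APC] = ½·(3·(32/7−4) + 0·(4−5) + 6·(5−(32/7))) = ½·(12/7 + 0 + 18/7) = 15/7, so the B-coordinate is 5/14.
[ABP] = ½·(3·(4−(32/7)) + (-6)·(32/7−5) + 0·(5−4)) = ½·(-12/7 + 18/7 + 0) = 3/7, so the C-coordinate is 1/14.

(4/7, 5/14, 1/14)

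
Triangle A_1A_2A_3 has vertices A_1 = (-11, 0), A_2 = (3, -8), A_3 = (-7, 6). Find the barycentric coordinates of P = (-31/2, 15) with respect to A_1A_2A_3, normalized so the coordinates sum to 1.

Signed area of the reference triangle: [A_1A_2A_3] = ½·((-11)·(-8−6) + 3·(6−0) + (-7)·(0−(-8))) = ½·(154 + 18 − 56) = 58.
[PA_2A_3] = ½·((-31/2)·(-8−6) + 3·(6−15) + (-7)·(15−(-8))) = ½·(217 − 27 − 161) = 29/2, so the A_1-coordinate is (29/2)/58 = 1/4.
[A_1PA_3] = ½·((-11)·(15−6) + (-31/2)·(6−0) + (-7)·(0−15)) = ½·(-99 − 93 + 105) = -87/2, so the A_2-coordinate is -3/4.
[A_1A_2P] = ½·((-11)·(-8−15) + 3·(15−0) + (-31/2)·(0−(-8))) = ½·(253 + 45 − 124) = 87, so the A_3-coordinate is 3/2.

(1/4, -3/4, 3/2)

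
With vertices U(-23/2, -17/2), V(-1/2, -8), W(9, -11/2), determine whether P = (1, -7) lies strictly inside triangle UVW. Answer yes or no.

yes

Barycentric coordinates of P: (23/91, 27/91, 41/91).
The three coordinates are positive, positive, positive; a point is interior exactly when all three are positive.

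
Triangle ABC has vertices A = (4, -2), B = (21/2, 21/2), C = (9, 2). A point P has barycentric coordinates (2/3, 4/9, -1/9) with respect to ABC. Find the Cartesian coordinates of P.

P = (2/3)·A + (4/9)·B + (-1/9)·C.
x-coordinate: (2/3)·4 + (4/9)·(21/2) + (-1/9)·9 = 19/3.
y-coordinate: (2/3)·(-2) + (4/9)·(21/2) + (-1/9)·2 = 28/9.

(19/3, 28/9)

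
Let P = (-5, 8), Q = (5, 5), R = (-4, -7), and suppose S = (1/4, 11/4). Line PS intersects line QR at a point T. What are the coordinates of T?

Barycentric coordinates of S with respect to PQR: (1/4, 1/2, 1/4).
On side QR the P-coordinate is zero; dropping S's P-weight 1/4 and renormalizing the remaining 1/2 : 1/4 gives weights 2/3, 1/3 on Q, R.
T = (2/3)·(5, 5) + (1/3)·(-4, -7) = (2, 1).

(2, 1)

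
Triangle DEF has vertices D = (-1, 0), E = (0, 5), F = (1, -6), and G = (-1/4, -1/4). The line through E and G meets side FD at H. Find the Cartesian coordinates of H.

(-1/3, -2)

Barycentric coordinates of G with respect to DEF: (1/2, 1/4, 1/4).
On side FD the E-coordinate is zero; dropping G's E-weight 1/4 and renormalizing the remaining 1/4 : 1/2 gives weights 1/3, 2/3 on F, D.
H = (1/3)·(1, -6) + (2/3)·(-1, 0) = (-1/3, -2).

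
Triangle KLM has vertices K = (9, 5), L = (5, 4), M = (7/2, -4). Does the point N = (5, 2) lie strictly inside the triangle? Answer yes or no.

Barycentric coordinates of N: (6/61, 39/61, 16/61).
The three coordinates are positive, positive, positive; a point is interior exactly when all three are positive.

yes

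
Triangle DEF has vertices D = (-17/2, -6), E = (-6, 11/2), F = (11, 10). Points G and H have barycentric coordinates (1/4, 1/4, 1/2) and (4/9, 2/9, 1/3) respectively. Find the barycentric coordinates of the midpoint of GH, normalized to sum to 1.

(25/72, 17/72, 5/12)

Since both coordinate triples sum to 1, the midpoint's barycentrics are the componentwise average.
(1/4+4/9)/2 = 25/72; similarly 17/72 and 5/12.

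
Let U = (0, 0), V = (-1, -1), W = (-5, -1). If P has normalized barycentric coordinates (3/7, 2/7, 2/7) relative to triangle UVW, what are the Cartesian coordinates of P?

(-12/7, -4/7)

P = (3/7)·U + (2/7)·V + (2/7)·W.
x-coordinate: (3/7)·0 + (2/7)·(-1) + (2/7)·(-5) = -12/7.
y-coordinate: (3/7)·0 + (2/7)·(-1) + (2/7)·(-1) = -4/7.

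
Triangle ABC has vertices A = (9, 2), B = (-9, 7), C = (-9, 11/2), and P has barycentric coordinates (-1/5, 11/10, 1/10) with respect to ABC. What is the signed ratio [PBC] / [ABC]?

-1/5

The signed ratio [PBC]/[ABC] equals the barycentric coordinate of P at vertex A, which is -1/5.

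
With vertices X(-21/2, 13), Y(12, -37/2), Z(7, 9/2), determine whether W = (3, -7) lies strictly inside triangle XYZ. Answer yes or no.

no

Barycentric coordinates of W: (299/720, 941/1440, -11/160).
The three coordinates are positive, positive, negative; a point is interior exactly when all three are positive.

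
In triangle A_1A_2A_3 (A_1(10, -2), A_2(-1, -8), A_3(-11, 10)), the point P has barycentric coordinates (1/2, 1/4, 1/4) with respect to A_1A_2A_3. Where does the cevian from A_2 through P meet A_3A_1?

(3, 2)

Line A_2P meets A_3A_1 where the A_2-coordinate vanishes; zeroing P's A_2-weight and renormalizing leaves A_3, A_1-weights 1/4 : 1/2 → (1/3, 2/3).
So Q = (1/3)·A_3 + (2/3)·A_1 = (3, 2).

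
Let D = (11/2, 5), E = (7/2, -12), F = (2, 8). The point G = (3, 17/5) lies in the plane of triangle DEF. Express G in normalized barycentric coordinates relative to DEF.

(1/5, 1/5, 3/5)

Signed area of the reference triangle: [DEF] = ½·((11/2)·(-12−8) + (7/2)·(8−5) + 2·(5−(-12))) = ½·(-110 + 21/2 + 34) = -131/4.
[GEF] = ½·(3·(-12−8) + (7/2)·(8−(17/5)) + 2·(17/5−(-12))) = ½·(-60 + 161/10 + 154/5) = -131/20, so the D-coordinate is (-131/20)/(-131/4) = 1/5.
[DGF] = ½·((11/2)·(17/5−8) + 3·(8−5) + 2·(5−(17/5))) = ½·(-253/10 + 9 + 16/5) = -131/20, so the E-coordinate is 1/5.
[DEG] = ½·((11/2)·(-12−(17/5)) + (7/2)·(17/5−5) + 3·(5−(-12))) = ½·(-847/10 − 28/5 + 51) = -393/20, so the F-coordinate is 3/5.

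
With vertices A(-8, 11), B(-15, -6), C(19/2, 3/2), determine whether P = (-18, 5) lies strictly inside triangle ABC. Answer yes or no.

Barycentric coordinates of P: (73/91, 50/91, -32/91).
The three coordinates are positive, positive, negative; a point is interior exactly when all three are positive.

no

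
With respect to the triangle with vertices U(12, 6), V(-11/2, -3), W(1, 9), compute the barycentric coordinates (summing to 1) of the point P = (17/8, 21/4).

(1/4, 1/4, 1/2)

Signed area of the reference triangle: [UVW] = ½·(12·(-3−9) + (-11/2)·(9−6) + 1·(6−(-3))) = ½·(-144 − 33/2 + 9) = -303/4.
[PVW] = ½·((17/8)·(-3−9) + (-11/2)·(9−(21/4)) + 1·(21/4−(-3))) = ½·(-51/2 − 165/8 + 33/4) = -303/16, so the U-coordinate is (-303/16)/(-303/4) = 1/4.
[UPW] = ½·(12·(21/4−9) + (17/8)·(9−6) + 1·(6−(21/4))) = ½·(-45 + 51/8 + 3/4) = -303/16, so the V-coordinate is 1/4.
[UVP] = ½·(12·(-3−(21/4)) + (-11/2)·(21/4−6) + (17/8)·(6−(-3))) = ½·(-99 + 33/8 + 153/8) = -303/8, so the W-coordinate is 1/2.
Check: 1/4 + 1/4 + 1/2 = 1.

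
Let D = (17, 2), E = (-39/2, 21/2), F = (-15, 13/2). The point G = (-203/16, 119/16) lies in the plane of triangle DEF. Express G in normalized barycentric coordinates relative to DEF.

(1/8, 3/8, 1/2)

Signed area of the reference triangle: [DEF] = ½·(17·(21/2−(13/2)) + (-39/2)·(13/2−2) + (-15)·(2−(21/2))) = ½·(68 − 351/4 + 255/2) = 431/8.
[GEF] = ½·((-203/16)·(21/2−(13/2)) + (-39/2)·(13/2−(119/16)) + (-15)·(119/16−(21/2))) = ½·(-203/4 + 585/32 + 735/16) = 431/64, so the D-coordinate is (431/64)/(431/8) = 1/8.
[DGF] = ½·(17·(119/16−(13/2)) + (-203/16)·(13/2−2) + (-15)·(2−(119/16))) = ½·(255/16 − 1827/32 + 1305/16) = 1293/64, so the E-coordinate is 3/8.
[DEG] = ½·(17·(21/2−(119/16)) + (-39/2)·(119/16−2) + (-203/16)·(2−(21/2))) = ½·(833/16 − 3393/32 + 3451/32) = 431/16, so the F-coordinate is 1/2.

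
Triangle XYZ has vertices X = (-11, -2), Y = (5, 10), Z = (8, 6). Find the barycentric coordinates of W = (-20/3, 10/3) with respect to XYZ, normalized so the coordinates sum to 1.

Signed area of the reference triangle: [XYZ] = ½·((-11)·(10−6) + 5·(6−(-2)) + 8·(-2−10)) = ½·(-44 + 40 − 96) = -50.
[WYZ] = ½·((-20/3)·(10−6) + 5·(6−(10/3)) + 8·(10/3−10)) = ½·(-80/3 + 40/3 − 160/3) = -100/3, so the X-coordinate is (-100/3)/(-50) = 2/3.
[XWZ] = ½·((-11)·(10/3−6) + (-20/3)·(6−(-2)) + 8·(-2−(10/3))) = ½·(88/3 − 160/3 − 128/3) = -100/3, so the Y-coordinate is 2/3.
[XYW] = ½·((-11)·(10−(10/3)) + 5·(10/3−(-2)) + (-20/3)·(-2−10)) = ½·(-220/3 + 80/3 + 80) = 50/3, so the Z-coordinate is -1/3.

(2/3, 2/3, -1/3)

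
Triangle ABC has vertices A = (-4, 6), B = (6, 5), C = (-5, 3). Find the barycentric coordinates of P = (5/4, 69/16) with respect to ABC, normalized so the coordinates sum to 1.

Signed area of the reference triangle: [ABC] = ½·((-4)·(5−3) + 6·(3−6) + (-5)·(6−5)) = ½·(-8 − 18 − 5) = -31/2.
[PBC] = ½·((5/4)·(5−3) + 6·(3−(69/16)) + (-5)·(69/16−5)) = ½·(5/2 − 63/8 + 55/16) = -31/32, so the A-coordinate is (-31/32)/(-31/2) = 1/16.
[APC] = ½·((-4)·(69/16−3) + (5/4)·(3−6) + (-5)·(6−(69/16))) = ½·(-21/4 − 15/4 − 135/16) = -279/32, so the B-coordinate is 9/16.
[ABP] = ½·((-4)·(5−(69/16)) + 6·(69/16−6) + (5/4)·(6−5)) = ½·(-11/4 − 81/8 + 5/4) = -93/16, so the C-coordinate is 3/8.
Check: 1/16 + 9/16 + 3/8 = 1.

(1/16, 9/16, 3/8)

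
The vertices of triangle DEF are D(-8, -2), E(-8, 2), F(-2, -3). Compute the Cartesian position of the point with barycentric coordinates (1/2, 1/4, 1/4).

(-13/2, -5/4)

G = (1/2)·D + (1/4)·E + (1/4)·F.
x-coordinate: (1/2)·(-8) + (1/4)·(-8) + (1/4)·(-2) = -13/2.
y-coordinate: (1/2)·(-2) + (1/4)·2 + (1/4)·(-3) = -5/4.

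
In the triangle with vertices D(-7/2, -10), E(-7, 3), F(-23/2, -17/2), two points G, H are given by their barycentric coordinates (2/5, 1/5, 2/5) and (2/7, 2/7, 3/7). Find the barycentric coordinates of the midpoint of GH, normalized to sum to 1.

(12/35, 17/70, 29/70)

Since both coordinate triples sum to 1, the midpoint's barycentrics are the componentwise average.
(2/5+2/7)/2 = 12/35; similarly 17/70 and 29/70.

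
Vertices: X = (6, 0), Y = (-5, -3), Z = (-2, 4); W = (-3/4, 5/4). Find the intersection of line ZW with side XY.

(1/2, -3/2)

Barycentric coordinates of W with respect to XYZ: (1/4, 1/4, 1/2).
On side XY the Z-coordinate is zero; dropping W's Z-weight 1/2 and renormalizing the remaining 1/4 : 1/4 gives weights 1/2, 1/2 on X, Y.
V = (1/2)·(6, 0) + (1/2)·(-5, -3) = (1/2, -3/2).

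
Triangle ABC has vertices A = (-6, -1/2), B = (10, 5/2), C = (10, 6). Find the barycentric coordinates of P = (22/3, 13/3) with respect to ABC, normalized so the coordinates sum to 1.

(1/6, 1/6, 2/3)

Signed area of the reference triangle: [ABC] = ½·((-6)·(5/2−6) + 10·(6−(-1/2)) + 10·(-1/2−(5/2))) = ½·(21 + 65 − 30) = 28.
[PBC] = ½·((22/3)·(5/2−6) + 10·(6−(13/3)) + 10·(13/3−(5/2))) = ½·(-77/3 + 50/3 + 55/3) = 14/3, so the A-coordinate is (14/3)/28 = 1/6.
[APC] = ½·((-6)·(13/3−6) + (22/3)·(6−(-1/2)) + 10·(-1/2−(13/3))) = ½·(10 + 143/3 − 145/3) = 14/3, so the B-coordinate is 1/6.
[ABP] = ½·((-6)·(5/2−(13/3)) + 10·(13/3−(-1/2)) + (22/3)·(-1/2−(5/2))) = ½·(11 + 145/3 − 22) = 56/3, so the C-coordinate is 2/3.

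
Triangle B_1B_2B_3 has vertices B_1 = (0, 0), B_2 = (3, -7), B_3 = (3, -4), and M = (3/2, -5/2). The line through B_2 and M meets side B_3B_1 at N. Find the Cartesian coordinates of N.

(6/5, -8/5)

Barycentric coordinates of M with respect to B_1B_2B_3: (1/2, 1/6, 1/3).
On side B_3B_1 the B_2-coordinate is zero; dropping M's B_2-weight 1/6 and renormalizing the remaining 1/3 : 1/2 gives weights 2/5, 3/5 on B_3, B_1.
N = (2/5)·(3, -4) + (3/5)·(0, 0) = (6/5, -8/5).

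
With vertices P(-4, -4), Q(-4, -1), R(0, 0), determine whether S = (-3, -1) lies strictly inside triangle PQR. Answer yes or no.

yes

Barycentric coordinates of S: (1/12, 2/3, 1/4).
The three coordinates are positive, positive, positive; a point is interior exactly when all three are positive.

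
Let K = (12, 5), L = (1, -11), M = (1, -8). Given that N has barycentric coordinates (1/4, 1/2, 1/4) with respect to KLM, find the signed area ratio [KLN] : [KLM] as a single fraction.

1/4

The signed ratio [KLN]/[KLM] equals the barycentric coordinate of N at vertex M, which is 1/4.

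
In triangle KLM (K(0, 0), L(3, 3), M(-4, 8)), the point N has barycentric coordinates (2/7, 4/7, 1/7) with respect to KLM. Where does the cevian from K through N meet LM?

Line KN meets LM where the K-coordinate vanishes; zeroing N's K-weight and renormalizing leaves L, M-weights 4/7 : 1/7 → (4/5, 1/5).
So J = (4/5)·L + (1/5)·M = (8/5, 4).

(8/5, 4)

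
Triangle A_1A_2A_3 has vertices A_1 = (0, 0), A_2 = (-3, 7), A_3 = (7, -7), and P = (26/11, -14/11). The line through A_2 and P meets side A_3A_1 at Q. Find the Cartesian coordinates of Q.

Barycentric coordinates of P with respect to A_1A_2A_3: (3/11, 3/11, 5/11).
On side A_3A_1 the A_2-coordinate is zero; dropping P's A_2-weight 3/11 and renormalizing the remaining 5/11 : 3/11 gives weights 5/8, 3/8 on A_3, A_1.
Q = (5/8)·(7, -7) + (3/8)·(0, 0) = (35/8, -35/8).

(35/8, -35/8)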